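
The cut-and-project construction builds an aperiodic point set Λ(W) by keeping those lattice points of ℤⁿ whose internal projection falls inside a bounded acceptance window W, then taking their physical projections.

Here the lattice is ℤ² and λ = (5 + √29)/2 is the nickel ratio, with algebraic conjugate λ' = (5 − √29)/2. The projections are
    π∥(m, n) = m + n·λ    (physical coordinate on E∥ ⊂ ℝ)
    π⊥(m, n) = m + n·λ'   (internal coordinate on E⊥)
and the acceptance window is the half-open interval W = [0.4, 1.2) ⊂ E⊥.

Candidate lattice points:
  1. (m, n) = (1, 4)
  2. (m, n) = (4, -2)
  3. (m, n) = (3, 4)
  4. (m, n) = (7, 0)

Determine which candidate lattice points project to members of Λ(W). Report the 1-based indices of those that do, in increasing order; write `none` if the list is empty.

Numerically λ ≈ 5.19258 and λ' = −1/λ ≈ -0.19258.
[1] lift (1,4): star map gives 0.22967; window check 0.4 ≤ 0.22967 < 1.2 is false → out
[2] lift (4,-2): star map gives 4.38516; window check 0.4 ≤ 4.38516 < 1.2 is false → out
[3] lift (3,4): star map gives 2.22967; window check 0.4 ≤ 2.22967 < 1.2 is false → out
[4] lift (7,0): star map gives 7.00000; window check 0.4 ≤ 7.00000 < 1.2 is false → out

none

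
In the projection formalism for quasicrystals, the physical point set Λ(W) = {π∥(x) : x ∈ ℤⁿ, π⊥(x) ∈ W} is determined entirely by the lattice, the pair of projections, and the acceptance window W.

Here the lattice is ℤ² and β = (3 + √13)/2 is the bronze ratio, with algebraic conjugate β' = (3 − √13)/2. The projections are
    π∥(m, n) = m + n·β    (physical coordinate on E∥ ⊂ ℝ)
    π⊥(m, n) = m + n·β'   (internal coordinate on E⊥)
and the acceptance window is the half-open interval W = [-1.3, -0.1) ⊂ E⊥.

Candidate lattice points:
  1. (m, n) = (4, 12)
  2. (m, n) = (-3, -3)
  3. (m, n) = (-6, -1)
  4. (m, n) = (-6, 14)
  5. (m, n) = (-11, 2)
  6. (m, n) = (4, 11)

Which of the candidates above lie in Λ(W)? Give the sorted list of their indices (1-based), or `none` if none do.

none

Numerically β ≈ 3.3028 and β' = −1/β ≈ -0.3028.
[1] lift (4,12): star map gives 0.3667; window check -1.3 ≤ 0.3667 < -0.1 is false → out
[2] lift (-3,-3): star map gives -2.0917; window check -1.3 ≤ -2.0917 < -0.1 is false → out
[3] lift (-6,-1): star map gives -5.6972; window check -1.3 ≤ -5.6972 < -0.1 is false → out
[4] lift (-6,14): star map gives -10.2389; window check -1.3 ≤ -10.2389 < -0.1 is false → out
[5] lift (-11,2): star map gives -11.6056; window check -1.3 ≤ -11.6056 < -0.1 is false → out
[6] lift (4,11): star map gives 0.6695; window check -1.3 ≤ 0.6695 < -0.1 is false → out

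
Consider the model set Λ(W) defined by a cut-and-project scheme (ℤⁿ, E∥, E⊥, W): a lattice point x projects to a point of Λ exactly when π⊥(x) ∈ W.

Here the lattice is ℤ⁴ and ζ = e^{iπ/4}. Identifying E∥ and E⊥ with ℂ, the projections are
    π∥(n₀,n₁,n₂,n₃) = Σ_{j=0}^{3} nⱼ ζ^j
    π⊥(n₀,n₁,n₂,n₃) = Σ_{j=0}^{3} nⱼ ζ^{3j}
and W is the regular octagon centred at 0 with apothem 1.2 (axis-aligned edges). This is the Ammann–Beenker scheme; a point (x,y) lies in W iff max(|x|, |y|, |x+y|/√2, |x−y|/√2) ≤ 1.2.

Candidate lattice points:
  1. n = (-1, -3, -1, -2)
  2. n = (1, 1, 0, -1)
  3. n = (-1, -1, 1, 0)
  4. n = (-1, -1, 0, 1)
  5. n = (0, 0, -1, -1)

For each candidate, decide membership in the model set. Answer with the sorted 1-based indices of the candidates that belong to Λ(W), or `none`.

2, 4, 5

With ζ = e^{iπ/4} the internal vectors are ζ^0,ζ^3,ζ^6,ζ^9.
candidate 1: n = (-1, -3, -1, -2) → π⊥ ≈ (-0.2929, -2.5355); max(|x|,|y|,|x±y|/√2) = 2.5355 > 1.2 ⇒ ∉ W
candidate 2: n = (1, 1, 0, -1) → π⊥ ≈ (-0.4142, +0.0000); max(|x|,|y|,|x±y|/√2) = 0.4142 ≤ 1.2 ⇒ ∈ W
candidate 3: n = (-1, -1, 1, 0) → π⊥ ≈ (-0.2929, -1.7071); max(|x|,|y|,|x±y|/√2) = 1.7071 > 1.2 ⇒ ∉ W
candidate 4: n = (-1, -1, 0, 1) → π⊥ ≈ (+0.4142, +0.0000); max(|x|,|y|,|x±y|/√2) = 0.4142 ≤ 1.2 ⇒ ∈ W
candidate 5: n = (0, 0, -1, -1) → π⊥ ≈ (-0.7071, +0.2929); max(|x|,|y|,|x±y|/√2) = 0.7071 ≤ 1.2 ⇒ ∈ W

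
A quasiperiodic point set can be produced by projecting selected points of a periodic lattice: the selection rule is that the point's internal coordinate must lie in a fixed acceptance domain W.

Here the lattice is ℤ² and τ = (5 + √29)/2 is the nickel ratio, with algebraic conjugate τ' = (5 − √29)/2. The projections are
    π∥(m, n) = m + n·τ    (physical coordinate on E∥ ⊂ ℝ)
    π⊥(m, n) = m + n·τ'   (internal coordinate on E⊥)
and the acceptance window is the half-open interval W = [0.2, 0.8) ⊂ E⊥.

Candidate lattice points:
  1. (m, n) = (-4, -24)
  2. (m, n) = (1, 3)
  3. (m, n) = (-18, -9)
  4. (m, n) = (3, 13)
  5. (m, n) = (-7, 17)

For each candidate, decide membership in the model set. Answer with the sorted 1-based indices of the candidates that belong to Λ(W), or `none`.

τ' = (5−√29)/2 ≈ -0.192582.
candidate 1: (m,n)=(-4,-24) → π∥ = -4-24·τ ≈ -128.621978, π⊥ = -4-24·τ' ≈ 0.621978 ∈ [0.2, 0.8) ⇒ IN Λ
candidate 2: (m,n)=(1,3) → π∥ = 1+3·τ ≈ 16.577747, π⊥ = 1+3·τ' ≈ 0.422253 ∈ [0.2, 0.8) ⇒ IN Λ
candidate 3: (m,n)=(-18,-9) → π∥ = -18-9·τ ≈ -64.733242, π⊥ = -18-9·τ' ≈ -16.266758 ∉ [0.2, 0.8) ⇒ out
candidate 4: (m,n)=(3,13) → π∥ = 3+13·τ ≈ 70.503571, π⊥ = 3+13·τ' ≈ 0.496429 ∈ [0.2, 0.8) ⇒ IN Λ
candidate 5: (m,n)=(-7,17) → π∥ = -7+17·τ ≈ 81.273901, π⊥ = -7+17·τ' ≈ -10.273901 ∉ [0.2, 0.8) ⇒ out

1, 2, 4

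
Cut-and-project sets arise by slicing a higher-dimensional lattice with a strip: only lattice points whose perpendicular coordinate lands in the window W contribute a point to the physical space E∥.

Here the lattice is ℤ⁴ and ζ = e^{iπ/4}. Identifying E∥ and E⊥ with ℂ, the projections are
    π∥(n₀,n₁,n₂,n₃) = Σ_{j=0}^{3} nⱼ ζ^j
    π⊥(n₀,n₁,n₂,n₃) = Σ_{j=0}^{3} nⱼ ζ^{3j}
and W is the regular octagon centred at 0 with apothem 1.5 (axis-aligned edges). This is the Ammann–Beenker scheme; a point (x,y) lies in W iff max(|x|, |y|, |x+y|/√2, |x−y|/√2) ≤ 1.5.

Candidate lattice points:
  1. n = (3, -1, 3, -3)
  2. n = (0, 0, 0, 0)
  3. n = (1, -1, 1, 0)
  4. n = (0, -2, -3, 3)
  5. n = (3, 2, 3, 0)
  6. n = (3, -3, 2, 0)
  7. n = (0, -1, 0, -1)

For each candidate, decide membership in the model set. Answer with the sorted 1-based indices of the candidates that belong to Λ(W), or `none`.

Internal map: ζ^{3j} for j=0..3 gives (1,0), (−√2/2,√2/2), (0,−1), (√2/2,√2/2).
#1 (3, -1, 3, -3): internal (1.585786, -5.828427); octagon support 5.828427 vs apothem 1.5 → ∉ W
#2 (0, 0, 0, 0): internal (0.000000, 0.000000); octagon support 0.000000 vs apothem 1.5 → ∈ W
#3 (1, -1, 1, 0): internal (1.707107, -1.707107); octagon support 2.414214 vs apothem 1.5 → ∉ W
#4 (0, -2, -3, 3): internal (3.535534, 3.707107); octagon support 5.121320 vs apothem 1.5 → ∉ W
#5 (3, 2, 3, 0): internal (1.585786, -1.585786); octagon support 2.242641 vs apothem 1.5 → ∉ W
#6 (3, -3, 2, 0): internal (5.121320, -4.121320); octagon support 6.535534 vs apothem 1.5 → ∉ W
#7 (0, -1, 0, -1): internal (0.000000, -1.414214); octagon support 1.414214 vs apothem 1.5 → ∈ W

2, 7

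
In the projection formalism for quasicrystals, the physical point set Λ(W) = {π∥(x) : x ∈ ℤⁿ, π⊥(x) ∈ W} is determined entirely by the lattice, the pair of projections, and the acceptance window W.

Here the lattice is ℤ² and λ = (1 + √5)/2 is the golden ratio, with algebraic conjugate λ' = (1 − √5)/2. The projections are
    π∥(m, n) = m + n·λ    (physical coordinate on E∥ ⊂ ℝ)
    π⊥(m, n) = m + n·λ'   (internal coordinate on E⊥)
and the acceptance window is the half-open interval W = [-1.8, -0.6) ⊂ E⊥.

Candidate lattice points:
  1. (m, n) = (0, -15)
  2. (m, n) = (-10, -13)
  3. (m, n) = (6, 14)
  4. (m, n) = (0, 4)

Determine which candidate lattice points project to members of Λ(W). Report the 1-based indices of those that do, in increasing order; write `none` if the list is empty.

none

Numerically λ ≈ 1.618034 and λ' = −1/λ ≈ -0.618034.
[1] lift (0,-15): star map gives 9.270510; window check -1.8 ≤ 9.270510 < -0.6 is false → out
[2] lift (-10,-13): star map gives -1.965558; window check -1.8 ≤ -1.965558 < -0.6 is false → out
[3] lift (6,14): star map gives -2.652476; window check -1.8 ≤ -2.652476 < -0.6 is false → out
[4] lift (0,4): star map gives -2.472136; window check -1.8 ≤ -2.472136 < -0.6 is false → out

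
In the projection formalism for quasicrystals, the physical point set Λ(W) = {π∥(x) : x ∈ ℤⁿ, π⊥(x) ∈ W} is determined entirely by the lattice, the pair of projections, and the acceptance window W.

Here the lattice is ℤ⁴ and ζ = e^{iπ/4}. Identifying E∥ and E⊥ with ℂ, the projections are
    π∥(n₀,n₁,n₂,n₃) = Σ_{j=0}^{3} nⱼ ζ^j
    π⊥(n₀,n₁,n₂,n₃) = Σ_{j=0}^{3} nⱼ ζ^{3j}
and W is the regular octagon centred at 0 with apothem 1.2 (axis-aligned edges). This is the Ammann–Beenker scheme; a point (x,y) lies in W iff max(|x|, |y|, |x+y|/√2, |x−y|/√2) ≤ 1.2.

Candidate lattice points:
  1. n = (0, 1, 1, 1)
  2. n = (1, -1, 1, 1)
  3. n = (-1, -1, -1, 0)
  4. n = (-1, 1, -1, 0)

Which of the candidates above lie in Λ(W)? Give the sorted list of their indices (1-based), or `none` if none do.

1, 3

π⊥(n) = n₀ + n₁ζ³ + n₂ζ⁶ + n₃ζ⁹ where ζ = e^{iπ/4}.
#1 (0, 1, 1, 1): internal (0.000000, 0.414214); octagon support 0.414214 vs apothem 1.2 → ∈ W
#2 (1, -1, 1, 1): internal (2.414214, -1.000000); octagon support 2.414214 vs apothem 1.2 → ∉ W
#3 (-1, -1, -1, 0): internal (-0.292893, 0.292893); octagon support 0.414214 vs apothem 1.2 → ∈ W
#4 (-1, 1, -1, 0): internal (-1.707107, 1.707107); octagon support 2.414214 vs apothem 1.2 → ∉ W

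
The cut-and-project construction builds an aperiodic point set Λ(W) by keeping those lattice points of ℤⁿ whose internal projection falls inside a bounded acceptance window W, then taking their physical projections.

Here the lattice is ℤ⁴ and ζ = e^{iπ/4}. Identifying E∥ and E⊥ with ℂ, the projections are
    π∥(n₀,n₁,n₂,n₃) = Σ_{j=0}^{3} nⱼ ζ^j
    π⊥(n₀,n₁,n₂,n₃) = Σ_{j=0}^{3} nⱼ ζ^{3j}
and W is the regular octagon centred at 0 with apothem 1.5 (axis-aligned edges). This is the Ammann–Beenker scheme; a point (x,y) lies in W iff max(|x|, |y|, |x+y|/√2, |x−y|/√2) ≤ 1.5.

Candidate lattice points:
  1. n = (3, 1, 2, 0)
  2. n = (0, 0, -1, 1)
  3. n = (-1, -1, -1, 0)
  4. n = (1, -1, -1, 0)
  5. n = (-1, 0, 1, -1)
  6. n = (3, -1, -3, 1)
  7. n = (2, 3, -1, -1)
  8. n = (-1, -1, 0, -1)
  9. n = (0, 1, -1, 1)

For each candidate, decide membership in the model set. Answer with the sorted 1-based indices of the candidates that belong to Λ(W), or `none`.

3

π⊥(n) = n₀ + n₁ζ³ + n₂ζ⁶ + n₃ζ⁹ where ζ = e^{iπ/4}.
candidate 1: n = (3, 1, 2, 0) → π⊥ ≈ (+2.2929, -1.2929); max(|x|,|y|,|x±y|/√2) = 2.5355 > 1.5 ⇒ ∉ W
candidate 2: n = (0, 0, -1, 1) → π⊥ ≈ (+0.7071, +1.7071); max(|x|,|y|,|x±y|/√2) = 1.7071 > 1.5 ⇒ ∉ W
candidate 3: n = (-1, -1, -1, 0) → π⊥ ≈ (-0.2929, +0.2929); max(|x|,|y|,|x±y|/√2) = 0.4142 ≤ 1.5 ⇒ ∈ W
candidate 4: n = (1, -1, -1, 0) → π⊥ ≈ (+1.7071, +0.2929); max(|x|,|y|,|x±y|/√2) = 1.7071 > 1.5 ⇒ ∉ W
candidate 5: n = (-1, 0, 1, -1) → π⊥ ≈ (-1.7071, -1.7071); max(|x|,|y|,|x±y|/√2) = 2.4142 > 1.5 ⇒ ∉ W
candidate 6: n = (3, -1, -3, 1) → π⊥ ≈ (+4.4142, +3.0000); max(|x|,|y|,|x±y|/√2) = 5.2426 > 1.5 ⇒ ∉ W
candidate 7: n = (2, 3, -1, -1) → π⊥ ≈ (-0.8284, +2.4142); max(|x|,|y|,|x±y|/√2) = 2.4142 > 1.5 ⇒ ∉ W
candidate 8: n = (-1, -1, 0, -1) → π⊥ ≈ (-1.0000, -1.4142); max(|x|,|y|,|x±y|/√2) = 1.7071 > 1.5 ⇒ ∉ W
candidate 9: n = (0, 1, -1, 1) → π⊥ ≈ (+0.0000, +2.4142); max(|x|,|y|,|x±y|/√2) = 2.4142 > 1.5 ⇒ ∉ W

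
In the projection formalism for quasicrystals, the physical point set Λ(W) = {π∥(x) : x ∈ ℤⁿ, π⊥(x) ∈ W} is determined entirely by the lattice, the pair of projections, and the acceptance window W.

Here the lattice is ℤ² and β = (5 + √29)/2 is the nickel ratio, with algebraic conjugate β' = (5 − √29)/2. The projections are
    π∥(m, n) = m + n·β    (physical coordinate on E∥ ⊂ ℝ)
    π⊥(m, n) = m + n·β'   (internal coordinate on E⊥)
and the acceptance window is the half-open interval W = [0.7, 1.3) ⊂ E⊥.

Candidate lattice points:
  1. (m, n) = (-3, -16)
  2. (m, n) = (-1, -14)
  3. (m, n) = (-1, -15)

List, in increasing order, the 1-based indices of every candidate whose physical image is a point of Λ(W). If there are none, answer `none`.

none

Numerically β ≈ 5.19258 and β' = −1/β ≈ -0.19258.
candidate 1: (m,n)=(-3,-16) → π∥ = -3-16·β ≈ -86.08132, π⊥ = -3-16·β' ≈ 0.08132 ∉ [0.7, 1.3) ⇒ out
candidate 2: (m,n)=(-1,-14) → π∥ = -1-14·β ≈ -73.69615, π⊥ = -1-14·β' ≈ 1.69615 ∉ [0.7, 1.3) ⇒ out
candidate 3: (m,n)=(-1,-15) → π∥ = -1-15·β ≈ -78.88874, π⊥ = -1-15·β' ≈ 1.88874 ∉ [0.7, 1.3) ⇒ out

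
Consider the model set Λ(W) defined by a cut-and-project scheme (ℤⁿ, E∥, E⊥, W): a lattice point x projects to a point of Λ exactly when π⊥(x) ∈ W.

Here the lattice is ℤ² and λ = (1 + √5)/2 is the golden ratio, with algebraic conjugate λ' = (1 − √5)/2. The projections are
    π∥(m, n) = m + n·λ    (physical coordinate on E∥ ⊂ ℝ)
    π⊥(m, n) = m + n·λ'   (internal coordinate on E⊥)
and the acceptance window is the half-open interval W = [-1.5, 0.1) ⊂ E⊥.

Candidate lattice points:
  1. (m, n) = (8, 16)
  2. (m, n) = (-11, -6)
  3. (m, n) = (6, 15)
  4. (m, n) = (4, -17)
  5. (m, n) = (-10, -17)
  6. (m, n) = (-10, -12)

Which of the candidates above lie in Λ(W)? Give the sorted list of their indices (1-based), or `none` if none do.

none

Numerically λ ≈ 1.618034 and λ' = −1/λ ≈ -0.618034.
[1] lift (8,16): star map gives -1.888544; window check -1.5 ≤ -1.888544 < 0.1 is false → out
[2] lift (-11,-6): star map gives -7.291796; window check -1.5 ≤ -7.291796 < 0.1 is false → out
[3] lift (6,15): star map gives -3.270510; window check -1.5 ≤ -3.270510 < 0.1 is false → out
[4] lift (4,-17): star map gives 14.506578; window check -1.5 ≤ 14.506578 < 0.1 is false → out
[5] lift (-10,-17): star map gives 0.506578; window check -1.5 ≤ 0.506578 < 0.1 is false → out
[6] lift (-10,-12): star map gives -2.583592; window check -1.5 ≤ -2.583592 < 0.1 is false → out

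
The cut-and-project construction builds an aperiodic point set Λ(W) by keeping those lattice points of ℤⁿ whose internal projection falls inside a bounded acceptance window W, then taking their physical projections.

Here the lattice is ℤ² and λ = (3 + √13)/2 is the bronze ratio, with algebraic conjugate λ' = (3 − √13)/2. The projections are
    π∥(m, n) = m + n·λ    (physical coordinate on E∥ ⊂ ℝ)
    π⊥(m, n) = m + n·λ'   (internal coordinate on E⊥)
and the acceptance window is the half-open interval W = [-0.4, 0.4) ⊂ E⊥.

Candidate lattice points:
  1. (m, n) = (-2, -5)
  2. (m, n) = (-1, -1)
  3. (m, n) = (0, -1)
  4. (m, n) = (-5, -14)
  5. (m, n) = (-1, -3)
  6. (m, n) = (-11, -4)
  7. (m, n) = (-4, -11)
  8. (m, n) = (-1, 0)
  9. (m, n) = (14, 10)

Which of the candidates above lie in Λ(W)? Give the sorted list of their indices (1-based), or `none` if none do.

3, 5

Compute λ' = (3−√13)/2 = -0.302776, so π⊥(m,n) = m -0.302776·n.
#1 (-2,-5): internal coord -2 + (-5)·λ' = -0.486122; -0.486122 ∉ [-0.4, 0.4) → out
#2 (-1,-1): internal coord -1 + (-1)·λ' = -0.697224; -0.697224 ∉ [-0.4, 0.4) → out
#3 (0,-1): internal coord 0 + (-1)·λ' = +0.302776; +0.302776 ∈ [-0.4, 0.4) → IN Λ
#4 (-5,-14): internal coord -5 + (-14)·λ' = -0.761141; -0.761141 ∉ [-0.4, 0.4) → out
#5 (-1,-3): internal coord -1 + (-3)·λ' = -0.091673; -0.091673 ∈ [-0.4, 0.4) → IN Λ
#6 (-11,-4): internal coord -11 + (-4)·λ' = -9.788897; -9.788897 ∉ [-0.4, 0.4) → out
#7 (-4,-11): internal coord -4 + (-11)·λ' = -0.669468; -0.669468 ∉ [-0.4, 0.4) → out
#8 (-1,0): internal coord -1 + (0)·λ' = -1.000000; -1.000000 ∉ [-0.4, 0.4) → out
#9 (14,10): internal coord 14 + (10)·λ' = +10.972244; +10.972244 ∉ [-0.4, 0.4) → out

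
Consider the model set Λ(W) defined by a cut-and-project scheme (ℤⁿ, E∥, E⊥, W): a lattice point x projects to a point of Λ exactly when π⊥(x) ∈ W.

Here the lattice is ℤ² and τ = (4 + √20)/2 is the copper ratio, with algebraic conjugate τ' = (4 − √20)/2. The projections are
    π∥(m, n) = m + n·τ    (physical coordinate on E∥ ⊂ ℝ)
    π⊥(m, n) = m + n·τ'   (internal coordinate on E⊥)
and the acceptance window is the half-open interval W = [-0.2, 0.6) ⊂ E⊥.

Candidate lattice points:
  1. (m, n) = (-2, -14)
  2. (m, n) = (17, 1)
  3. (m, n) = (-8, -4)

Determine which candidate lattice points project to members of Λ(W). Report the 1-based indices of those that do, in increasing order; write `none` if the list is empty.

none

Numerically τ ≈ 4.23607 and τ' = −1/τ ≈ -0.23607.
#1 (-2,-14): internal coord -2 + (-14)·τ' = +1.30495; +1.30495 ∉ [-0.2, 0.6) → out
#2 (17,1): internal coord 17 + (1)·τ' = +16.76393; +16.76393 ∉ [-0.2, 0.6) → out
#3 (-8,-4): internal coord -8 + (-4)·τ' = -7.05573; -7.05573 ∉ [-0.2, 0.6) → out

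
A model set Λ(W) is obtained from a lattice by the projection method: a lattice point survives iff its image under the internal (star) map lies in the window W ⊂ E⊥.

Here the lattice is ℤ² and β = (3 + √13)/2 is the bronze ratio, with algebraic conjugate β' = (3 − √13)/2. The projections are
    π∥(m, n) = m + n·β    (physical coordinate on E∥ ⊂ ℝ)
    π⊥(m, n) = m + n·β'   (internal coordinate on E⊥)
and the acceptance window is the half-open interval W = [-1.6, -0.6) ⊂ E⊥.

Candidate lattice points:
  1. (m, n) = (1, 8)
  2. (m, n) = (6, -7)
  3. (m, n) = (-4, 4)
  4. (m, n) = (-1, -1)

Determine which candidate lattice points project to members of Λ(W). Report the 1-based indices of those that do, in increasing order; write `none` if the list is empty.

1, 4

Numerically β ≈ 3.30278 and β' = −1/β ≈ -0.30278.
#1 (1,8): internal coord 1 + (8)·β' = -1.42221; -1.42221 ∈ [-1.6, -0.6) → IN Λ
#2 (6,-7): internal coord 6 + (-7)·β' = +8.11943; +8.11943 ∉ [-1.6, -0.6) → out
#3 (-4,4): internal coord -4 + (4)·β' = -5.21110; -5.21110 ∉ [-1.6, -0.6) → out
#4 (-1,-1): internal coord -1 + (-1)·β' = -0.69722; -0.69722 ∈ [-1.6, -0.6) → IN Λ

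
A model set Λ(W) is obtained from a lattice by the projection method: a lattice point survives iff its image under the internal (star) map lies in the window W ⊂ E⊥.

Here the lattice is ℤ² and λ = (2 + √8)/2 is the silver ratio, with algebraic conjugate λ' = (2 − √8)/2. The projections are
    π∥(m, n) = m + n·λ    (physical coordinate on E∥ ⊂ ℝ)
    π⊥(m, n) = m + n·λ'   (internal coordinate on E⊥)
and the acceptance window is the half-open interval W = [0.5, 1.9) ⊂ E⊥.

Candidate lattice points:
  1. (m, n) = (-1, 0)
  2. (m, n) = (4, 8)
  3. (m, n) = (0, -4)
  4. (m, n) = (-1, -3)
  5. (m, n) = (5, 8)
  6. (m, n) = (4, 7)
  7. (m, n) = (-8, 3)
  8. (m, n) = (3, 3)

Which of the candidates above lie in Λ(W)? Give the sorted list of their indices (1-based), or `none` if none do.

2, 3, 5, 6, 8

λ' = (2−√8)/2 ≈ -0.414214.
[1] lift (-1,0): star map gives -1.000000; window check 0.5 ≤ -1.000000 < 1.9 is false → out
[2] lift (4,8): star map gives 0.686292; window check 0.5 ≤ 0.686292 < 1.9 is true → IN Λ
[3] lift (0,-4): star map gives 1.656854; window check 0.5 ≤ 1.656854 < 1.9 is true → IN Λ
[4] lift (-1,-3): star map gives 0.242641; window check 0.5 ≤ 0.242641 < 1.9 is false → out
[5] lift (5,8): star map gives 1.686292; window check 0.5 ≤ 1.686292 < 1.9 is true → IN Λ
[6] lift (4,7): star map gives 1.100505; window check 0.5 ≤ 1.100505 < 1.9 is true → IN Λ
[7] lift (-8,3): star map gives -9.242641; window check 0.5 ≤ -9.242641 < 1.9 is false → out
[8] lift (3,3): star map gives 1.757359; window check 0.5 ≤ 1.757359 < 1.9 is true → IN Λ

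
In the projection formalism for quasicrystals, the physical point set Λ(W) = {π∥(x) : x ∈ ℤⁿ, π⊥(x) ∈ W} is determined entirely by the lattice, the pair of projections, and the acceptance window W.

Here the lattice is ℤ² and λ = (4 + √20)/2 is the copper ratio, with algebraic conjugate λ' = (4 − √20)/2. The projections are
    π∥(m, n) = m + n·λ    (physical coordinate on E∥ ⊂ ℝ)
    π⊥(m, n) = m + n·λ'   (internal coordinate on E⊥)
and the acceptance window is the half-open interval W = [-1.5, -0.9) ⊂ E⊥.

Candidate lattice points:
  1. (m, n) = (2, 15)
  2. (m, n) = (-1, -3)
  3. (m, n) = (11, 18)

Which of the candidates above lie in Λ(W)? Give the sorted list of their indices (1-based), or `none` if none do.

λ' = (4−√20)/2 ≈ -0.236068.
candidate 1: (m,n)=(2,15) → π∥ = 2+15·λ ≈ 65.541020, π⊥ = 2+15·λ' ≈ -1.541020 ∉ [-1.5, -0.9) ⇒ out
candidate 2: (m,n)=(-1,-3) → π∥ = -1-3·λ ≈ -13.708204, π⊥ = -1-3·λ' ≈ -0.291796 ∉ [-1.5, -0.9) ⇒ out
candidate 3: (m,n)=(11,18) → π∥ = 11+18·λ ≈ 87.249224, π⊥ = 11+18·λ' ≈ 6.750776 ∉ [-1.5, -0.9) ⇒ out

none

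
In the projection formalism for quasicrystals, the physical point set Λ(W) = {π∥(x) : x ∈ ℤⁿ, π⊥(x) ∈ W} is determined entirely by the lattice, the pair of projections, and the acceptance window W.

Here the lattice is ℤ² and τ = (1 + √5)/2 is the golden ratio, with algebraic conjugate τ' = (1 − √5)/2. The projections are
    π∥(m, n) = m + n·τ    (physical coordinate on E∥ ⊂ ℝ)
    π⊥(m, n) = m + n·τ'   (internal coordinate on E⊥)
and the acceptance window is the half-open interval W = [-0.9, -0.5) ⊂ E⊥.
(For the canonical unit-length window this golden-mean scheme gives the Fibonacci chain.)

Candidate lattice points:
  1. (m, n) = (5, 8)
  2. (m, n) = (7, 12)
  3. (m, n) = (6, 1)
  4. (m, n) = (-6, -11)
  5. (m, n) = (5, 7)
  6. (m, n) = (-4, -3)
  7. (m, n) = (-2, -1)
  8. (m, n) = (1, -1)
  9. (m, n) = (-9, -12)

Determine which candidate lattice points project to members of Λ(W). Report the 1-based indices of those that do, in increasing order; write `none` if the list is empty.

none

τ' = (1−√5)/2 ≈ -0.61803.
[1] lift (5,8): star map gives 0.05573; window check -0.9 ≤ 0.05573 < -0.5 is false → out
[2] lift (7,12): star map gives -0.41641; window check -0.9 ≤ -0.41641 < -0.5 is false → out
[3] lift (6,1): star map gives 5.38197; window check -0.9 ≤ 5.38197 < -0.5 is false → out
[4] lift (-6,-11): star map gives 0.79837; window check -0.9 ≤ 0.79837 < -0.5 is false → out
[5] lift (5,7): star map gives 0.67376; window check -0.9 ≤ 0.67376 < -0.5 is false → out
[6] lift (-4,-3): star map gives -2.14590; window check -0.9 ≤ -2.14590 < -0.5 is false → out
[7] lift (-2,-1): star map gives -1.38197; window check -0.9 ≤ -1.38197 < -0.5 is false → out
[8] lift (1,-1): star map gives 1.61803; window check -0.9 ≤ 1.61803 < -0.5 is false → out
[9] lift (-9,-12): star map gives -1.58359; window check -0.9 ≤ -1.58359 < -0.5 is false → out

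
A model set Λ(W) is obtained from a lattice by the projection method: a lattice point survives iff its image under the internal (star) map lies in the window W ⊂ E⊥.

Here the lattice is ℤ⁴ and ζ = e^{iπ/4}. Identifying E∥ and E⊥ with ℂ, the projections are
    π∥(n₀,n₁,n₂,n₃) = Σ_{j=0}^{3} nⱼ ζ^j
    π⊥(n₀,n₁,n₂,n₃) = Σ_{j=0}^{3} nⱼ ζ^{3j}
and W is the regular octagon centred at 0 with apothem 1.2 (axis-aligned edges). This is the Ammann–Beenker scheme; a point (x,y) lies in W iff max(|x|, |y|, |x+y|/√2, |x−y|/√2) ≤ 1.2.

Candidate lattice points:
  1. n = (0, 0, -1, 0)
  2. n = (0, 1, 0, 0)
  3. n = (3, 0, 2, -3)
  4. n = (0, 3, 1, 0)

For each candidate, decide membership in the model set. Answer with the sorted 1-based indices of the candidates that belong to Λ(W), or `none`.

1, 2

With ζ = e^{iπ/4} the internal vectors are ζ^0,ζ^3,ζ^6,ζ^9.
#1 (0, 0, -1, 0): internal (0.00000, 1.00000); octagon support 1.00000 vs apothem 1.2 → ∈ W
#2 (0, 1, 0, 0): internal (-0.70711, 0.70711); octagon support 1.00000 vs apothem 1.2 → ∈ W
#3 (3, 0, 2, -3): internal (0.87868, -4.12132); octagon support 4.12132 vs apothem 1.2 → ∉ W
#4 (0, 3, 1, 0): internal (-2.12132, 1.12132); octagon support 2.29289 vs apothem 1.2 → ∉ W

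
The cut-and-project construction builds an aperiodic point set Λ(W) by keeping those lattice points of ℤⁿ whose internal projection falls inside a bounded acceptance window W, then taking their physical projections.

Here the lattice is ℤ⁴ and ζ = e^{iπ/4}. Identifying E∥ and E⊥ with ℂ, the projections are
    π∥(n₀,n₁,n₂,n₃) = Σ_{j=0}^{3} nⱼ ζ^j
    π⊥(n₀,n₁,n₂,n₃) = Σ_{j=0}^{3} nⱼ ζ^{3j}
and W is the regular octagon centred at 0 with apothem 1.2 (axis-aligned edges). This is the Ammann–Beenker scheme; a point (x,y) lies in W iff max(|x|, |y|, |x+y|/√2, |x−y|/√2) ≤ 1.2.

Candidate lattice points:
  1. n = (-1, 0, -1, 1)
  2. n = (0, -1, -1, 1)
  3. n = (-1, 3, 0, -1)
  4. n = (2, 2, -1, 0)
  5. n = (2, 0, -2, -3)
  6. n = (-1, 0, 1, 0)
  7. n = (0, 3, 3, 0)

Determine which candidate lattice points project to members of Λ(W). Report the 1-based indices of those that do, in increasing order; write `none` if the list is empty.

5

With ζ = e^{iπ/4} the internal vectors are ζ^0,ζ^3,ζ^6,ζ^9.
#1 (-1, 0, -1, 1): internal (-0.2929, 1.7071); octagon support 1.7071 vs apothem 1.2 → ∉ W
#2 (0, -1, -1, 1): internal (1.4142, 1.0000); octagon support 1.7071 vs apothem 1.2 → ∉ W
#3 (-1, 3, 0, -1): internal (-3.8284, 1.4142); octagon support 3.8284 vs apothem 1.2 → ∉ W
#4 (2, 2, -1, 0): internal (0.5858, 2.4142); octagon support 2.4142 vs apothem 1.2 → ∉ W
#5 (2, 0, -2, -3): internal (-0.1213, -0.1213); octagon support 0.1716 vs apothem 1.2 → ∈ W
#6 (-1, 0, 1, 0): internal (-1.0000, -1.0000); octagon support 1.4142 vs apothem 1.2 → ∉ W
#7 (0, 3, 3, 0): internal (-2.1213, -0.8787); octagon support 2.1213 vs apothem 1.2 → ∉ W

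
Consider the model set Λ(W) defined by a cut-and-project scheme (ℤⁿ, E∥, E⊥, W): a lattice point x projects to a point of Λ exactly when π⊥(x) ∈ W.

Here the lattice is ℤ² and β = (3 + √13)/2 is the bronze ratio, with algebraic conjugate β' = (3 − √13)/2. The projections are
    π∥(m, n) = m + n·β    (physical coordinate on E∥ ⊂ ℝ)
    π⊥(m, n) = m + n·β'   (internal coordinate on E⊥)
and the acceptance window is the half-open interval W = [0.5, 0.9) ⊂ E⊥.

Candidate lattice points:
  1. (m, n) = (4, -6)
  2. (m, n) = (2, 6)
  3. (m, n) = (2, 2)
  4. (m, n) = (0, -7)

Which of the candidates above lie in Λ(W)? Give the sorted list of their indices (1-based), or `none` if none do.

none

Numerically β ≈ 3.30278 and β' = −1/β ≈ -0.30278.
candidate 1: (m,n)=(4,-6) → π∥ = 4-6·β ≈ -15.81665, π⊥ = 4-6·β' ≈ 5.81665 ∉ [0.5, 0.9) ⇒ out
candidate 2: (m,n)=(2,6) → π∥ = 2+6·β ≈ 21.81665, π⊥ = 2+6·β' ≈ 0.18335 ∉ [0.5, 0.9) ⇒ out
candidate 3: (m,n)=(2,2) → π∥ = 2+2·β ≈ 8.60555, π⊥ = 2+2·β' ≈ 1.39445 ∉ [0.5, 0.9) ⇒ out
candidate 4: (m,n)=(0,-7) → π∥ = 0-7·β ≈ -23.11943, π⊥ = 0-7·β' ≈ 2.11943 ∉ [0.5, 0.9) ⇒ out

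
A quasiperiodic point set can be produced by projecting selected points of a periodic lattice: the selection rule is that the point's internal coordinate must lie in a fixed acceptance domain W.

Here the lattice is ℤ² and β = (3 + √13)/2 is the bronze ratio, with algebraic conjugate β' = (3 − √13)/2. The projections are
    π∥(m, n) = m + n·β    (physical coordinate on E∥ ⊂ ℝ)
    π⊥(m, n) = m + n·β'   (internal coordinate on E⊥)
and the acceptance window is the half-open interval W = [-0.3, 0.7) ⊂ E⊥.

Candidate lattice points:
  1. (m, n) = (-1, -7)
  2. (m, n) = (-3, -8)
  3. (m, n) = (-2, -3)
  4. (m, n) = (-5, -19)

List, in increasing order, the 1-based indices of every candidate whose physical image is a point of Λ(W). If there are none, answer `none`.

none

Numerically β ≈ 3.30278 and β' = −1/β ≈ -0.30278.
#1 (-1,-7): internal coord -1 + (-7)·β' = +1.11943; +1.11943 ∉ [-0.3, 0.7) → out
#2 (-3,-8): internal coord -3 + (-8)·β' = -0.57779; -0.57779 ∉ [-0.3, 0.7) → out
#3 (-2,-3): internal coord -2 + (-3)·β' = -1.09167; -1.09167 ∉ [-0.3, 0.7) → out
#4 (-5,-19): internal coord -5 + (-19)·β' = +0.75274; +0.75274 ∉ [-0.3, 0.7) → out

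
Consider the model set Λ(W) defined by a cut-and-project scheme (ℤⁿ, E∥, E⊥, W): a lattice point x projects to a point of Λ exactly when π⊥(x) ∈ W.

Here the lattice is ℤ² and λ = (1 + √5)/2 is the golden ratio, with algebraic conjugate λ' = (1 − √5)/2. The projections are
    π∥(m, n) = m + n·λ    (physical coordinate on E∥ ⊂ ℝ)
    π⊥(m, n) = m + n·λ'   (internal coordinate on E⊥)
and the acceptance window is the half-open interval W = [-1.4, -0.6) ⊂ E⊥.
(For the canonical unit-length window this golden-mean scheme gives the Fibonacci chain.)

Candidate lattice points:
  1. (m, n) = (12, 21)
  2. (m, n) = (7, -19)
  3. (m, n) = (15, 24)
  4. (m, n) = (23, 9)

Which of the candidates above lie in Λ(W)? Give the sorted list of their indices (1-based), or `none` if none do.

Numerically λ ≈ 1.6180 and λ' = −1/λ ≈ -0.6180.
[1] lift (12,21): star map gives -0.9787; window check -1.4 ≤ -0.9787 < -0.6 is true → IN Λ
[2] lift (7,-19): star map gives 18.7426; window check -1.4 ≤ 18.7426 < -0.6 is false → out
[3] lift (15,24): star map gives 0.1672; window check -1.4 ≤ 0.1672 < -0.6 is false → out
[4] lift (23,9): star map gives 17.4377; window check -1.4 ≤ 17.4377 < -0.6 is false → out

1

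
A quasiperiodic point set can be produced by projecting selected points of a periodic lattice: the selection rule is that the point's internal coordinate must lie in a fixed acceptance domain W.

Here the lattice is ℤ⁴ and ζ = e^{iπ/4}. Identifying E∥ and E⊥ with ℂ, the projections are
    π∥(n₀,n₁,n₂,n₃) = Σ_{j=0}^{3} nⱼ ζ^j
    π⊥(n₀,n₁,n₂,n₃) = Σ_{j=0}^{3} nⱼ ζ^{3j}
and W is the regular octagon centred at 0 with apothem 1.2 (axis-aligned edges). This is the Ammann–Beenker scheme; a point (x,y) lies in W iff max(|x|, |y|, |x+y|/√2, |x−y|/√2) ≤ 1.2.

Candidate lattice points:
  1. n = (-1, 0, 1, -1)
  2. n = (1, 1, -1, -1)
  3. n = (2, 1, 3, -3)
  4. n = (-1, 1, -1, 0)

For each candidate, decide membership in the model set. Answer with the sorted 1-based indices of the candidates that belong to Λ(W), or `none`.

Internal map: ζ^{3j} for j=0..3 gives (1,0), (−√2/2,√2/2), (0,−1), (√2/2,√2/2).
candidate 1: n = (-1, 0, 1, -1) → π⊥ ≈ (-1.70711, -1.70711); max(|x|,|y|,|x±y|/√2) = 2.41421 > 1.2 ⇒ ∉ W
candidate 2: n = (1, 1, -1, -1) → π⊥ ≈ (-0.41421, +1.00000); max(|x|,|y|,|x±y|/√2) = 1.00000 ≤ 1.2 ⇒ ∈ W
candidate 3: n = (2, 1, 3, -3) → π⊥ ≈ (-0.82843, -4.41421); max(|x|,|y|,|x±y|/√2) = 4.41421 > 1.2 ⇒ ∉ W
candidate 4: n = (-1, 1, -1, 0) → π⊥ ≈ (-1.70711, +1.70711); max(|x|,|y|,|x±y|/√2) = 2.41421 > 1.2 ⇒ ∉ W

2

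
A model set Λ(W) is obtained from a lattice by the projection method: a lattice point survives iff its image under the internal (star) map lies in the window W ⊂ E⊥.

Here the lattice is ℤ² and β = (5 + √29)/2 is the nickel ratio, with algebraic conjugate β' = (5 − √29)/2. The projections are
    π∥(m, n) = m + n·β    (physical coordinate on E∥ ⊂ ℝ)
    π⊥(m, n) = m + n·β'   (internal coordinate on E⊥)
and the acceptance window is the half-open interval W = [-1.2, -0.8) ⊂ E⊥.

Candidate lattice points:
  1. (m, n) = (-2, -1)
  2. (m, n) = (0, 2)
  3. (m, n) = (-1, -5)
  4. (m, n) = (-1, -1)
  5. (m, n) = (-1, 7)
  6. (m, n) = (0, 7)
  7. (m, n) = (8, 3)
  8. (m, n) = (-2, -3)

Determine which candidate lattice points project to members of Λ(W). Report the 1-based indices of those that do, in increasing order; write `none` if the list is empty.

4

Compute β' = (5−√29)/2 = -0.192582, so π⊥(m,n) = m -0.192582·n.
candidate 1: (m,n)=(-2,-1) → π∥ = -2-1·β ≈ -7.192582, π⊥ = -2-1·β' ≈ -1.807418 ∉ [-1.2, -0.8) ⇒ out
candidate 2: (m,n)=(0,2) → π∥ = 0+2·β ≈ 10.385165, π⊥ = 0+2·β' ≈ -0.385165 ∉ [-1.2, -0.8) ⇒ out
candidate 3: (m,n)=(-1,-5) → π∥ = -1-5·β ≈ -26.962912, π⊥ = -1-5·β' ≈ -0.037088 ∉ [-1.2, -0.8) ⇒ out
candidate 4: (m,n)=(-1,-1) → π∥ = -1-1·β ≈ -6.192582, π⊥ = -1-1·β' ≈ -0.807418 ∈ [-1.2, -0.8) ⇒ IN Λ
candidate 5: (m,n)=(-1,7) → π∥ = -1+7·β ≈ 35.348077, π⊥ = -1+7·β' ≈ -2.348077 ∉ [-1.2, -0.8) ⇒ out
candidate 6: (m,n)=(0,7) → π∥ = 0+7·β ≈ 36.348077, π⊥ = 0+7·β' ≈ -1.348077 ∉ [-1.2, -0.8) ⇒ out
candidate 7: (m,n)=(8,3) → π∥ = 8+3·β ≈ 23.577747, π⊥ = 8+3·β' ≈ 7.422253 ∉ [-1.2, -0.8) ⇒ out
candidate 8: (m,n)=(-2,-3) → π∥ = -2-3·β ≈ -17.577747, π⊥ = -2-3·β' ≈ -1.422253 ∉ [-1.2, -0.8) ⇒ out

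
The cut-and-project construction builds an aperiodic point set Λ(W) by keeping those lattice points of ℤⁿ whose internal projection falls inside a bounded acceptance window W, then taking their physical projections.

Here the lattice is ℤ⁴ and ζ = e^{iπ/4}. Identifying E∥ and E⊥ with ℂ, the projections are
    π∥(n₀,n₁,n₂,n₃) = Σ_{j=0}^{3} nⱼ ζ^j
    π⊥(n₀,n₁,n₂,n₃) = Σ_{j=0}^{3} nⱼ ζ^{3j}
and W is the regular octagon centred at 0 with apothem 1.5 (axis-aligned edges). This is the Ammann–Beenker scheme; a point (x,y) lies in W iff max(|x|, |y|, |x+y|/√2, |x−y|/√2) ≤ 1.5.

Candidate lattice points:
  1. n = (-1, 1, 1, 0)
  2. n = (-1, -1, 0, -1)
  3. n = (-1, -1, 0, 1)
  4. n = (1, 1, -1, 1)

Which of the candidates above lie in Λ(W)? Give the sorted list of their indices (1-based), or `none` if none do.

With ζ = e^{iπ/4} the internal vectors are ζ^0,ζ^3,ζ^6,ζ^9.
#1 (-1, 1, 1, 0): internal (-1.707107, -0.292893); octagon support 1.707107 vs apothem 1.5 → ∉ W
#2 (-1, -1, 0, -1): internal (-1.000000, -1.414214); octagon support 1.707107 vs apothem 1.5 → ∉ W
#3 (-1, -1, 0, 1): internal (0.414214, 0.000000); octagon support 0.414214 vs apothem 1.5 → ∈ W
#4 (1, 1, -1, 1): internal (1.000000, 2.414214); octagon support 2.414214 vs apothem 1.5 → ∉ W

3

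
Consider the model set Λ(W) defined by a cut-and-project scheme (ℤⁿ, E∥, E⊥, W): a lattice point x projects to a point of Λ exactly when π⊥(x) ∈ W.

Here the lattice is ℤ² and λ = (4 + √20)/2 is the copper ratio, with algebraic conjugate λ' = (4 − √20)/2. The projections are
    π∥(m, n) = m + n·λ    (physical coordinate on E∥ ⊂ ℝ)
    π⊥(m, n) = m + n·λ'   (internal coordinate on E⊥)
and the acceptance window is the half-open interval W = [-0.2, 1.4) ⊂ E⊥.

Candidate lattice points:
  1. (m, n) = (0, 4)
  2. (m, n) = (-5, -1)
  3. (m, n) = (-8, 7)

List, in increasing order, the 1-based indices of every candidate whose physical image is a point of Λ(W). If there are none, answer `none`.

none

Numerically λ ≈ 4.2361 and λ' = −1/λ ≈ -0.2361.
[1] lift (0,4): star map gives -0.9443; window check -0.2 ≤ -0.9443 < 1.4 is false → out
[2] lift (-5,-1): star map gives -4.7639; window check -0.2 ≤ -4.7639 < 1.4 is false → out
[3] lift (-8,7): star map gives -9.6525; window check -0.2 ≤ -9.6525 < 1.4 is false → out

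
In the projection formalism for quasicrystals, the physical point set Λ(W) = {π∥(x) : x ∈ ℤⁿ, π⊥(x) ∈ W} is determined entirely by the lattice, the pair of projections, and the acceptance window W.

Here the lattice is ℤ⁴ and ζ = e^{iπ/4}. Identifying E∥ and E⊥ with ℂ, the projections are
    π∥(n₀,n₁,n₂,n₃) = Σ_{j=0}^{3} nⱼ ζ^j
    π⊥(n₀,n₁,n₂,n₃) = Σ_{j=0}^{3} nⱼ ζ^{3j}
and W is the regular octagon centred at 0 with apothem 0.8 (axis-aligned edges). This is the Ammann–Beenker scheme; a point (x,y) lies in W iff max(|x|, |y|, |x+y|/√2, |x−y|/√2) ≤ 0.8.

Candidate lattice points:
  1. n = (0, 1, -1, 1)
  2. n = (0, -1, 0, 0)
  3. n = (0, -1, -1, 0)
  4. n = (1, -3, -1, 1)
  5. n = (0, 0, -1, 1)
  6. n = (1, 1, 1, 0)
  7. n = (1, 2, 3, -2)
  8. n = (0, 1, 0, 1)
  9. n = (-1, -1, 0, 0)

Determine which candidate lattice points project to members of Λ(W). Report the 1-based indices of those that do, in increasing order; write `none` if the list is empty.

3, 6, 9

Internal map: ζ^{3j} for j=0..3 gives (1,0), (−√2/2,√2/2), (0,−1), (√2/2,√2/2).
candidate 1: n = (0, 1, -1, 1) → π⊥ ≈ (+0.000000, +2.414214); max(|x|,|y|,|x±y|/√2) = 2.414214 > 0.8 ⇒ ∉ W
candidate 2: n = (0, -1, 0, 0) → π⊥ ≈ (+0.707107, -0.707107); max(|x|,|y|,|x±y|/√2) = 1.000000 > 0.8 ⇒ ∉ W
candidate 3: n = (0, -1, -1, 0) → π⊥ ≈ (+0.707107, +0.292893); max(|x|,|y|,|x±y|/√2) = 0.707107 ≤ 0.8 ⇒ ∈ W
candidate 4: n = (1, -3, -1, 1) → π⊥ ≈ (+3.828427, -0.414214); max(|x|,|y|,|x±y|/√2) = 3.828427 > 0.8 ⇒ ∉ W
candidate 5: n = (0, 0, -1, 1) → π⊥ ≈ (+0.707107, +1.707107); max(|x|,|y|,|x±y|/√2) = 1.707107 > 0.8 ⇒ ∉ W
candidate 6: n = (1, 1, 1, 0) → π⊥ ≈ (+0.292893, -0.292893); max(|x|,|y|,|x±y|/√2) = 0.414214 ≤ 0.8 ⇒ ∈ W
candidate 7: n = (1, 2, 3, -2) → π⊥ ≈ (-1.828427, -3.000000); max(|x|,|y|,|x±y|/√2) = 3.414214 > 0.8 ⇒ ∉ W
candidate 8: n = (0, 1, 0, 1) → π⊥ ≈ (+0.000000, +1.414214); max(|x|,|y|,|x±y|/√2) = 1.414214 > 0.8 ⇒ ∉ W
candidate 9: n = (-1, -1, 0, 0) → π⊥ ≈ (-0.292893, -0.707107); max(|x|,|y|,|x±y|/√2) = 0.707107 ≤ 0.8 ⇒ ∈ W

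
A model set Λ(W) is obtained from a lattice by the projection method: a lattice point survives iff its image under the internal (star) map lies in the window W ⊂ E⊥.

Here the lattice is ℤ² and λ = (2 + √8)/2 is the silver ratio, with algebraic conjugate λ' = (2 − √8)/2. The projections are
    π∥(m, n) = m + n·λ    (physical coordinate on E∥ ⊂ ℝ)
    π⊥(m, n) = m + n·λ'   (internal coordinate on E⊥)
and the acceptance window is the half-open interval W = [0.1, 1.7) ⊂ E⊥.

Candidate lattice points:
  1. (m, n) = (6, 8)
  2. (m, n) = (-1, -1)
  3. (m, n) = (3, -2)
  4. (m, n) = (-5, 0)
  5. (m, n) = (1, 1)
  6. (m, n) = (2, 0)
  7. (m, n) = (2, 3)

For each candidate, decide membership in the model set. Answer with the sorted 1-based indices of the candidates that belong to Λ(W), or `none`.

5, 7

Compute λ' = (2−√8)/2 = -0.414214, so π⊥(m,n) = m -0.414214·n.
candidate 1: (m,n)=(6,8) → π∥ = 6+8·λ ≈ 25.313708, π⊥ = 6+8·λ' ≈ 2.686292 ∉ [0.1, 1.7) ⇒ out
candidate 2: (m,n)=(-1,-1) → π∥ = -1-1·λ ≈ -3.414214, π⊥ = -1-1·λ' ≈ -0.585786 ∉ [0.1, 1.7) ⇒ out
candidate 3: (m,n)=(3,-2) → π∥ = 3-2·λ ≈ -1.828427, π⊥ = 3-2·λ' ≈ 3.828427 ∉ [0.1, 1.7) ⇒ out
candidate 4: (m,n)=(-5,0) → π∥ = -5+0·λ ≈ -5.000000, π⊥ = -5+0·λ' ≈ -5.000000 ∉ [0.1, 1.7) ⇒ out
candidate 5: (m,n)=(1,1) → π∥ = 1+1·λ ≈ 3.414214, π⊥ = 1+1·λ' ≈ 0.585786 ∈ [0.1, 1.7) ⇒ IN Λ
candidate 6: (m,n)=(2,0) → π∥ = 2+0·λ ≈ 2.000000, π⊥ = 2+0·λ' ≈ 2.000000 ∉ [0.1, 1.7) ⇒ out
candidate 7: (m,n)=(2,3) → π∥ = 2+3·λ ≈ 9.242641, π⊥ = 2+3·λ' ≈ 0.757359 ∈ [0.1, 1.7) ⇒ IN Λ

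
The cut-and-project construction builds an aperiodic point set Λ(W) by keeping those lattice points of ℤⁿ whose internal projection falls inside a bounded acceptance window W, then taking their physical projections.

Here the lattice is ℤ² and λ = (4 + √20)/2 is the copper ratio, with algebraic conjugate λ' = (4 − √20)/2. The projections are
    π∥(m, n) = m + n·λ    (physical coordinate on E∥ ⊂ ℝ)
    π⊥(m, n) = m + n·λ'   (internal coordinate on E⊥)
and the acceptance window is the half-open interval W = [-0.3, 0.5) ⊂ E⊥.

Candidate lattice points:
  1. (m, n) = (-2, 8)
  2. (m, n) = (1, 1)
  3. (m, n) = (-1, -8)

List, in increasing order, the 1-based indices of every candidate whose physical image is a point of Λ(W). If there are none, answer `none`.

Compute λ' = (4−√20)/2 = -0.23607, so π⊥(m,n) = m -0.23607·n.
candidate 1: (m,n)=(-2,8) → π∥ = -2+8·λ ≈ 31.88854, π⊥ = -2+8·λ' ≈ -3.88854 ∉ [-0.3, 0.5) ⇒ out
candidate 2: (m,n)=(1,1) → π∥ = 1+1·λ ≈ 5.23607, π⊥ = 1+1·λ' ≈ 0.76393 ∉ [-0.3, 0.5) ⇒ out
candidate 3: (m,n)=(-1,-8) → π∥ = -1-8·λ ≈ -34.88854, π⊥ = -1-8·λ' ≈ 0.88854 ∉ [-0.3, 0.5) ⇒ out

none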